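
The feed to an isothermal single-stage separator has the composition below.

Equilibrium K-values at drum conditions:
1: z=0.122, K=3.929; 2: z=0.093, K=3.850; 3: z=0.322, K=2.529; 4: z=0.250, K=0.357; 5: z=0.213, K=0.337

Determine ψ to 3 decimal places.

ψ = 0.588

Material balance + equilibrium reduce to Σ zᵢ(Kᵢ−1)/(1+ψ(Kᵢ−1)) = 0.
g(0) = ΣzᵢKᵢ − 1 = 0.813 and g(1) = 1 − Σzᵢ/Kᵢ = -0.515, so a root lies in (0, 1).
Newton–Raphson from ψ = 0.5:
  ψ = 0.500: g = 0.0851, g' = -0.977 → ψ = 0.587
  ψ = 0.587: g = 0.0004, g' = -0.974 → ψ = 0.588
Converged at ψ = 0.588.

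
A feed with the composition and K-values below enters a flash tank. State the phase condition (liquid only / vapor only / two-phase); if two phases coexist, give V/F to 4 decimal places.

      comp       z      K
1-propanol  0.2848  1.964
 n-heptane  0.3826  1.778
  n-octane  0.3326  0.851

ΣzᵢKᵢ = 1.5227; Σzᵢ/Kᵢ = 0.7510.
Since Σzᵢ/Kᵢ < 1 the mixture is above its dew point — single vapor phase.

vapor only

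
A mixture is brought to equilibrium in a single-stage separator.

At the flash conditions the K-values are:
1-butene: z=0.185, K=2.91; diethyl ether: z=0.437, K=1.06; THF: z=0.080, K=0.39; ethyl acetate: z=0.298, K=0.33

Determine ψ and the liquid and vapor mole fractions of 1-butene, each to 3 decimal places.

ψ = 0.192, x_1-butene = 0.135, y_1-butene = 0.394

Let ψ = V/F and solve Σ zᵢ(Kᵢ−1)/(1+ψ(Kᵢ−1)) = 0.
Check two-phase: ΣzᵢKᵢ = 1.131 > 1 and Σzᵢ/Kᵢ = 1.584 > 1, so g(0) = 0.131 > 0 and g(1) = -0.584 < 0.
Newton–Raphson from ψ = 0.39:
  ψ = 0.390: g = -0.1062, g' = -0.520 → ψ = 0.186
  ψ = 0.186: g = 0.0038, g' = -0.582 → ψ = 0.192
Converged at ψ = 0.192.
Compositions from xᵢ = zᵢ/(1+ψ(Kᵢ−1)), yᵢ = Kᵢxᵢ:
  1-butene: x = 0.135, y = 0.394
  diethyl ether: x = 0.432, y = 0.458
  THF: x = 0.091, y = 0.035
  ethyl acetate: x = 0.342, y = 0.113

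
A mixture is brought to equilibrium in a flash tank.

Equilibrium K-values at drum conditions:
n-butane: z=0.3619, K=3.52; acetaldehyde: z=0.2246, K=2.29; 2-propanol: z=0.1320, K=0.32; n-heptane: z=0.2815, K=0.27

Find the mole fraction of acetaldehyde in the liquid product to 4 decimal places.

Iterate (Newton) starting at ψ = 0.5:
  ψ = 0.5000: g = 0.12005, g' = -1.1002 → ψ = 0.6091
  ψ = 0.6091: g = -0.00125, g' = -1.1391 → ψ = 0.6080
Converged at ψ = 0.6080.
Compositions from xᵢ = zᵢ/(1+ψ(Kᵢ−1)), yᵢ = Kᵢxᵢ:
  n-butane: x = 0.1429, y = 0.5031
  acetaldehyde: x = 0.1259, y = 0.2882
  2-propanol: x = 0.2250, y = 0.0720
  n-heptane: x = 0.5062, y = 0.1367

x_acetaldehyde = 0.1259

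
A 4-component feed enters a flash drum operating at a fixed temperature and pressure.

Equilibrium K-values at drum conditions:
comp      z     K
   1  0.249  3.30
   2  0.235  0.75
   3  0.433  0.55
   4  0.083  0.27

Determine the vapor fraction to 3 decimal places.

Rachford–Rice: g(ψ) = Σ zᵢ(Kᵢ−1)/(1+ψ(Kᵢ−1)) = 0.
Check two-phase: ΣzᵢKᵢ = 1.259 > 1 and Σzᵢ/Kᵢ = 1.483 > 1, so g(0) = 0.259 > 0 and g(1) = -0.483 < 0.
Newton–Raphson from ψ = 0.64:
  ψ = 0.640: g = -0.2257, g' = -0.565 → ψ = 0.241
  ψ = 0.241: g = 0.0141, g' = -0.738 → ψ = 0.260
Converged at ψ = 0.260.

ψ = 0.260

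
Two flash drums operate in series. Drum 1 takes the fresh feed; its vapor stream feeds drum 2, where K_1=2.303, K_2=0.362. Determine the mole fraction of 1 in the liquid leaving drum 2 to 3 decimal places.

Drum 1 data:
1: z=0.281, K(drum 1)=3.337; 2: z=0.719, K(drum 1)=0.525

Drum 1:
Rachford–Rice: g(ψ₁) = Σ zᵢ(Kᵢ−1)/(1+ψ₁(Kᵢ−1)) = 0.
g(0) = ΣzᵢKᵢ − 1 = 0.315 and g(1) = 1 − Σzᵢ/Kᵢ = -0.454, so a root lies in (0, 1).
Binary case is linear: z₁(K₁−1)(1+ψ₁(K₂−1)) + z₂(K₂−1)(1+ψ₁(K₁−1)) = 0
⇒ ψ₁ = [z₁(K₁−1)+z₂(K₂−1)] / [−(K₁−1)(K₂−1)] = 0.3152/1.1101 = 0.284
Drum-1 compositions:
  1: x = 0.169, y = 0.564
  2: x = 0.831, y = 0.436
Drum-2 feed = drum-1 vapor: z₂ = (0.5637, 0.4363).
Drum 2:
Material balance + equilibrium reduce to Σ zᵢ(Kᵢ−1)/(1+ψ₂(Kᵢ−1)) = 0.
Feasibility: ΣzᵢKᵢ = 1.456, Σzᵢ/Kᵢ = 1.450 — both > 1, two phases present.
Binary case is linear: z₁(K₁−1)(1+ψ₂(K₂−1)) + z₂(K₂−1)(1+ψ₂(K₁−1)) = 0
⇒ ψ₂ = [z₁(K₁−1)+z₂(K₂−1)] / [−(K₁−1)(K₂−1)] = 0.4561/0.8313 = 0.549
  1: x = 0.329, y = 0.757
  2: x = 0.671, y = 0.243

x_1 (drum 2) = 0.329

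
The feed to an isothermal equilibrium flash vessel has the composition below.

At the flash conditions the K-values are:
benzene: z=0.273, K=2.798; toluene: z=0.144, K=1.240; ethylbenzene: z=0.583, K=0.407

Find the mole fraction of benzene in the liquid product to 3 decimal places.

Newton iteration, ψ⁰ = 0.36:
  ψ = 0.360: g = -0.1098, g' = -0.664 → ψ = 0.195
  ψ = 0.195: g = 0.0058, g' = -0.754 → ψ = 0.202
Converged at ψ = 0.202.
Compositions from xᵢ = zᵢ/(1+ψ(Kᵢ−1)), yᵢ = Kᵢxᵢ:
  benzene: x = 0.200, y = 0.560
  toluene: x = 0.137, y = 0.170
  ethylbenzene: x = 0.663, y = 0.270

x_benzene = 0.200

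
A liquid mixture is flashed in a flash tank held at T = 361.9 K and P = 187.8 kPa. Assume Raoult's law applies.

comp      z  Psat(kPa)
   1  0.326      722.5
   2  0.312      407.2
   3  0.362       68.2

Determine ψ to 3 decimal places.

Raoult's law: Kᵢ = Pᵢˢᵃᵗ/P = Pᵢˢᵃᵗ/187.8.
  K_1 = 722.5/187.8 = 3.84718, K_2 = 407.2/187.8 = 2.16826, K_3 = 68.2/187.8 = 0.36315
Material balance + equilibrium reduce to Σ zᵢ(Kᵢ−1)/(1+ψ(Kᵢ−1)) = 0.
g(0) = ΣzᵢKᵢ − 1 = 1.062 and g(1) = 1 − Σzᵢ/Kᵢ = -0.225, so a root lies in (0, 1).
Iterate (Newton) starting at ψ = 0.56:
  ψ = 0.560: g = 0.2198, g' = -0.903 → ψ = 0.803
  ψ = 0.803: g = -0.0017, g' = -0.973 → ψ = 0.802
Converged at ψ = 0.802.

ψ = 0.802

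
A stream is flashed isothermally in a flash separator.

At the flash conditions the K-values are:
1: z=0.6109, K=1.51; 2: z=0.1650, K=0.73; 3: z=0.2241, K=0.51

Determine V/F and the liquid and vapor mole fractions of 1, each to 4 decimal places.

V/F = 0.7325, x_1 = 0.4448, y_1 = 0.6716

Material balance + equilibrium reduce to Σ zᵢ(Kᵢ−1)/(1+V/F(Kᵢ−1)) = 0.
Feasibility: ΣzᵢKᵢ = 1.1572, Σzᵢ/Kᵢ = 1.0700 — both > 1, two phases present.
Newton–Raphson from V/F = 0.5:
  V/F = 0.5000: g = 0.05131, g' = -0.2114 → V/F = 0.7428
  V/F = 0.7428: g = -0.00241, g' = -0.2354 → V/F = 0.7325
Converged at V/F = 0.7325.
Compositions from xᵢ = zᵢ/(1+V/F(Kᵢ−1)), yᵢ = Kᵢxᵢ:
  1: x = 0.4448, y = 0.6716
  2: x = 0.2057, y = 0.1501
  3: x = 0.3496, y = 0.1783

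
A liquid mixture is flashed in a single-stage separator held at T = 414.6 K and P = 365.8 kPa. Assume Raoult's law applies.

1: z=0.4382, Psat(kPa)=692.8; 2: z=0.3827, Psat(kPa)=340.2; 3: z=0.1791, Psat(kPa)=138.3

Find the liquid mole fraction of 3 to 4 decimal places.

x_3 = 0.3330

Raoult's law: Kᵢ = Pᵢˢᵃᵗ/P = Pᵢˢᵃᵗ/365.8.
  K_1 = 692.8/365.8 = 1.893931, K_2 = 340.2/365.8 = 0.930016, K_3 = 138.3/365.8 = 0.378075
Material balance + equilibrium reduce to Σ zᵢ(Kᵢ−1)/(1+ψ(Kᵢ−1)) = 0.
Check two-phase: ΣzᵢKᵢ = 1.2536 > 1 and Σzᵢ/Kᵢ = 1.1166 > 1, so g(0) = 0.2536 > 0 and g(1) = -0.1166 < 0.
Newton–Raphson from ψ = 0.66:
  ψ = 0.6600: g = 0.02934, g' = -0.3399 → ψ = 0.7463
  ψ = 0.7463: g = -0.00117, g' = -0.3693 → ψ = 0.7432
Converged at ψ = 0.7432.
Compositions from xᵢ = zᵢ/(1+ψ(Kᵢ−1)), yᵢ = Kᵢxᵢ:
  1: x = 0.2633, y = 0.4987
  2: x = 0.4037, y = 0.3754
  3: x = 0.3330, y = 0.1259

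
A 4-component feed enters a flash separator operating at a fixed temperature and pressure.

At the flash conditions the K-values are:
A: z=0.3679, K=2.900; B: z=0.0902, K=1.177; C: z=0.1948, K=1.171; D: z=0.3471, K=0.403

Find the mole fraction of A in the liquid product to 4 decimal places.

x_A = 0.1605

Rachford–Rice: g(V/F) = Σ zᵢ(Kᵢ−1)/(1+V/F(Kᵢ−1)) = 0.
g(0) = ΣzᵢKᵢ − 1 = 0.5411 and g(1) = 1 − Σzᵢ/Kᵢ = -0.2311, so a root lies in (0, 1).
Iterate (Newton) starting at V/F = 0.53:
  V/F = 0.5300: g = 0.09029, g' = -0.6016 → V/F = 0.6801
  V/F = 0.6801: g = 0.00019, g' = -0.6102 → V/F = 0.6804
Converged at V/F = 0.6804.
Compositions from xᵢ = zᵢ/(1+V/F(Kᵢ−1)), yᵢ = Kᵢxᵢ:
  A: x = 0.1605, y = 0.4653
  B: x = 0.0805, y = 0.0948
  C: x = 0.1745, y = 0.2043
  D: x = 0.5845, y = 0.2356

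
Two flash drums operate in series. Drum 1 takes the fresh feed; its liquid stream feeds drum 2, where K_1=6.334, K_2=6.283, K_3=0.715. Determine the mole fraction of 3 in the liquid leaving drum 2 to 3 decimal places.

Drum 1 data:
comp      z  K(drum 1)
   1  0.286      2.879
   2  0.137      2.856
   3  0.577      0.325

Drum 1:
Material balance + equilibrium reduce to Σ zᵢ(Kᵢ−1)/(1+ψ₁(Kᵢ−1)) = 0.
g(0) = ΣzᵢKᵢ − 1 = 0.402 and g(1) = 1 − Σzᵢ/Kᵢ = -0.923, so a root lies in (0, 1).
Newton iteration, ψ₁⁰ = 0.5:
  ψ₁ = 0.500: g = -0.1789, g' = -0.994 → ψ₁ = 0.320
  ψ₁ = 0.320: g = -0.0017, g' = -1.007 → ψ₁ = 0.318
Converged at ψ₁ = 0.318.
Drum-1 compositions:
  1: x = 0.179, y = 0.515
  2: x = 0.086, y = 0.246
  3: x = 0.735, y = 0.239
Drum-2 feed = drum-1 liquid: z₂ = (0.1790, 0.0861, 0.7349).
Drum 2:
Material balance + equilibrium reduce to Σ zᵢ(Kᵢ−1)/(1+ψ₂(Kᵢ−1)) = 0.
Feasibility: ΣzᵢKᵢ = 2.200, Σzᵢ/Kᵢ = 1.070 — both > 1, two phases present.
Iterate (Newton) starting at ψ₂ = 0.35:
  ψ₂ = 0.350: g = 0.2600, g' = -0.989 → ψ₂ = 0.613
  ψ₂ = 0.613: g = 0.0772, g' = -0.501 → ψ₂ = 0.767
  ψ₂ = 0.767: g = 0.0095, g' = -0.388 → ψ₂ = 0.791
  ψ₂ = 0.791: g = 0.0002, g' = -0.376 → ψ₂ = 0.792
Converged at ψ₂ = 0.792.
  1: x = 0.034, y = 0.217
  2: x = 0.017, y = 0.104
  3: x = 0.949, y = 0.679

x_3 (drum 2) = 0.949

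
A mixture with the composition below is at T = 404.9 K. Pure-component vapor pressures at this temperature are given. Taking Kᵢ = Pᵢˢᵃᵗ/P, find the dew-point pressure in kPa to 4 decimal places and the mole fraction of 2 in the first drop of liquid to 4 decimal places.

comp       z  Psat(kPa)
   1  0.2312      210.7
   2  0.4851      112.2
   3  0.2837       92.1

Pdew = 117.6308 kPa, x_2 = 0.5086

At the dew point ψ → 1, so Σzᵢ/Kᵢ = 1 with Kᵢ = Pᵢˢᵃᵗ/P ⇒ 1/P = Σzᵢ/Pᵢˢᵃᵗ.
1/P = 0.2312/210.7 + 0.4851/112.2 + 0.2837/92.1 = 0.0085012 ⇒ P = 117.6308 kPa
xᵢ = zᵢP/Pᵢˢᵃᵗ ⇒ x_2 = 0.4851·117.6308/112.2 = 0.5086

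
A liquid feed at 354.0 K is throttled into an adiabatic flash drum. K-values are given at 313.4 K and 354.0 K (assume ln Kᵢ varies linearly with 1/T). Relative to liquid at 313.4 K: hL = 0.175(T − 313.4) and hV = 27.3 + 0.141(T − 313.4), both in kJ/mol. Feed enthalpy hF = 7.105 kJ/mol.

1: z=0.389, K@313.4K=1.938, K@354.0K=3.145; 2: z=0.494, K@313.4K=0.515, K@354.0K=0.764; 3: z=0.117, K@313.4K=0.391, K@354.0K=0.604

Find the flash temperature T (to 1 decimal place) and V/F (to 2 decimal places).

Adiabatic flash: solve Rachford–Rice at each trial T, then check hF = ψ·hV(T) + (1−ψ)·hL(T).
  T = 313.4 K: K = (1.938, 0.515, 0.391), RR gives ψ = 0.113, H_out = 3.080 kJ/mol
  T = 354.0 K: K = (3.145, 0.764, 0.604), RR gives ψ = 1.000, H_out = 33.025 kJ/mol
  T = 333.7 K: K = (2.505, 0.635, 0.492), RR gives ψ = 0.579, H_out = 18.961 kJ/mol
  T = 323.5 K: K = (2.211, 0.573, 0.440), RR gives ψ = 0.354, H_out = 11.298 kJ/mol
  T = 318.4 K: K = (2.071, 0.544, 0.415), RR gives ψ = 0.237, H_out = 7.302 kJ/mol
  T = 315.9 K: K = (2.004, 0.529, 0.403), RR gives ψ = 0.176, H_out = 5.240 kJ/mol
  T = 317.1 K: K = (2.036, 0.536, 0.409), RR gives ψ = 0.206, H_out = 6.240 kJ/mol
Linear interpolation between T = 317.1 (H_out = 6.240) and T = 318.4 (H_out = 7.302) on hF = 7.105 gives T ≈ 318.2 K, at which ψ = 0.23.

T = 318.2 K, V/F = 0.23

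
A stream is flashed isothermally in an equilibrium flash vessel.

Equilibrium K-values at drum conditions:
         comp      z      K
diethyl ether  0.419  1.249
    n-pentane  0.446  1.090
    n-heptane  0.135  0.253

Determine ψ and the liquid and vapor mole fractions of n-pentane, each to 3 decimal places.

Material balance + equilibrium reduce to Σ zᵢ(Kᵢ−1)/(1+ψ(Kᵢ−1)) = 0.
g(0) = ΣzᵢKᵢ − 1 = 0.044 and g(1) = 1 − Σzᵢ/Kᵢ = -0.278, so a root lies in (0, 1).
Iterate (Newton) starting at ψ = 0.5:
  ψ = 0.500: g = -0.0298, g' = -0.216 → ψ = 0.362
  ψ = 0.362: g = -0.0036, g' = -0.167 → ψ = 0.340
Converged at ψ = 0.340.
Compositions from xᵢ = zᵢ/(1+ψ(Kᵢ−1)), yᵢ = Kᵢxᵢ:
  diethyl ether: x = 0.386, y = 0.483
  n-pentane: x = 0.433, y = 0.472
  n-heptane: x = 0.181, y = 0.046

ψ = 0.340, x_n-pentane = 0.433, y_n-pentane = 0.472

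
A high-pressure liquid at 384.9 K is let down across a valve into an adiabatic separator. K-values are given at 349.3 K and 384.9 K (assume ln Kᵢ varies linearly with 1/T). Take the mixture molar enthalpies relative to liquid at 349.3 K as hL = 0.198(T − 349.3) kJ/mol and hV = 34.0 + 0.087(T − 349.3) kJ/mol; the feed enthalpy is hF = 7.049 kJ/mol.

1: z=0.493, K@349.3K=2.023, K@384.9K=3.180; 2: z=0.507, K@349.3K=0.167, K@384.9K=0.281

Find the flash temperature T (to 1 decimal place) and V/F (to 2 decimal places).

Adiabatic flash: solve Rachford–Rice at each trial T, then check hF = ψ·hV(T) + (1−ψ)·hL(T).
  T = 349.3 K: K = (2.023, 0.167), RR gives ψ = 0.096, H_out = 3.272 kJ/mol
  T = 384.9 K: K = (3.180, 0.281), RR gives ψ = 0.453, H_out = 20.664 kJ/mol
  T = 367.1 K: K = (2.564, 0.219), RR gives ψ = 0.307, H_out = 13.370 kJ/mol
  T = 358.2 K: K = (2.284, 0.192), RR gives ψ = 0.215, H_out = 8.874 kJ/mol
  T = 353.8 K: K = (2.153, 0.179), RR gives ψ = 0.161, H_out = 6.284 kJ/mol
  T = 356.0 K: K = (2.218, 0.186), RR gives ψ = 0.189, H_out = 7.617 kJ/mol
  T = 354.9 K: K = (2.185, 0.183), RR gives ψ = 0.175, H_out = 6.960 kJ/mol
Linear interpolation between T = 354.9 (H_out = 6.960) and T = 356.0 (H_out = 7.617) on hF = 7.049 gives T ≈ 355.0 K, at which ψ = 0.18.

T = 355.0 K, V/F = 0.18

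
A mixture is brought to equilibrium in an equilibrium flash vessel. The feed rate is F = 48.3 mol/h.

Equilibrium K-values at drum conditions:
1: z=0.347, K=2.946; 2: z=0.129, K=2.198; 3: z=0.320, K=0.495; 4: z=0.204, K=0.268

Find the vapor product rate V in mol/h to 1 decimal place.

V = 23.4 mol/h

Material balance + equilibrium reduce to Σ zᵢ(Kᵢ−1)/(1+V/F(Kᵢ−1)) = 0.
g(0) = ΣzᵢKᵢ − 1 = 0.519 and g(1) = 1 − Σzᵢ/Kᵢ = -0.584, so a root lies in (0, 1).
Newton iteration, V/F⁰ = 0.58:
  V/F = 0.580: g = -0.0796, g' = -0.848 → V/F = 0.486
  V/F = 0.486: g = -0.0013, g' = -0.828 → V/F = 0.485
Converged at V/F = 0.485.
Then V = V/F·F = 0.4845·48.3 = 23.4 mol/h and L = F − V = 24.9 mol/h.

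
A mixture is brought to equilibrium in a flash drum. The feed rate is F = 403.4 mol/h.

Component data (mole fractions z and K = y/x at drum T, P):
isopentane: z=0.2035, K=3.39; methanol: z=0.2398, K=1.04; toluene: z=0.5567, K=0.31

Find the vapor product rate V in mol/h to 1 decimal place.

V = 36.4 mol/h

Material balance + equilibrium reduce to Σ zᵢ(Kᵢ−1)/(1+V/F(Kᵢ−1)) = 0.
Feasibility: ΣzᵢKᵢ = 1.1118, Σzᵢ/Kᵢ = 2.0864 — both > 1, two phases present.
Newton iteration, V/F⁰ = 0.66:
  V/F = 0.6600: g = -0.50728, g' = -1.0690 → V/F = 0.1855
  V/F = 0.1855: g = -0.09397, g' = -0.9070 → V/F = 0.0818
  V/F = 0.0818: g = 0.00924, g' = -1.1113 → V/F = 0.0902
Converged at V/F = 0.0902.
Then V = V/F·F = 0.0902·403.4 = 36.4 mol/h and L = F − V = 367.0 mol/h.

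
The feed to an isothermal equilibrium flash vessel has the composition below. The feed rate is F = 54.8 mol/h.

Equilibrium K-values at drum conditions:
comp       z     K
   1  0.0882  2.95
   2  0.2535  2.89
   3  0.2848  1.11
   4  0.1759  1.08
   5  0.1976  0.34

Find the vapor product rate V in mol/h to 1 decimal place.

V = 46.0 mol/h

Newton iteration, ψ⁰ = 0.44:
  ψ = 0.4400: g = 0.21384, g' = -0.5422 → ψ = 0.8344
  ψ = 0.8344: g = 0.00301, g' = -0.6152 → ψ = 0.8393
Converged at ψ = 0.8393.
Then V = ψ·F = 0.8393·54.8 = 46.0 mol/h and L = F − V = 8.8 mol/h.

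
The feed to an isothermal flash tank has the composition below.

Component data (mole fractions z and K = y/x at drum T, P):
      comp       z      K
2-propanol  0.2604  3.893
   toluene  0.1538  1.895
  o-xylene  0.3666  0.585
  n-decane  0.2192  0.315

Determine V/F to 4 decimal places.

Material balance + equilibrium reduce to Σ zᵢ(Kᵢ−1)/(1+V/F(Kᵢ−1)) = 0.
Feasibility: ΣzᵢKᵢ = 1.5887, Σzᵢ/Kᵢ = 1.4706 — both > 1, two phases present.
Newton–Raphson from V/F = 0.31:
  V/F = 0.3100: g = 0.13968, g' = -0.9302 → V/F = 0.4602
  V/F = 0.4602: g = 0.01333, g' = -0.7786 → V/F = 0.4773
  V/F = 0.4773: g = 0.00007, g' = -0.7702 → V/F = 0.4774
Converged at V/F = 0.4774.

V/F = 0.4774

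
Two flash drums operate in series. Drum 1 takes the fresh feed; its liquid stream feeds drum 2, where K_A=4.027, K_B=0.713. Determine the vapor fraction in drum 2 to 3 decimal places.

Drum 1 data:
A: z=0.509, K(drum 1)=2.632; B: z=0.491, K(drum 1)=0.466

Drum 1:
Material balance + equilibrium reduce to Σ zᵢ(Kᵢ−1)/(1+ψ₁(Kᵢ−1)) = 0.
g(0) = ΣzᵢKᵢ − 1 = 0.568 and g(1) = 1 − Σzᵢ/Kᵢ = -0.247, so a root lies in (0, 1).
Binary case is linear: z₁(K₁−1)(1+ψ₁(K₂−1)) + z₂(K₂−1)(1+ψ₁(K₁−1)) = 0
⇒ ψ₁ = [z₁(K₁−1)+z₂(K₂−1)] / [−(K₁−1)(K₂−1)] = 0.5685/0.8715 = 0.652
Drum-1 compositions:
  A: x = 0.247, y = 0.649
  B: x = 0.753, y = 0.351
Drum-2 feed = drum-1 liquid: z₂ = (0.2465, 0.7535).
Drum 2:
Material balance + equilibrium reduce to Σ zᵢ(Kᵢ−1)/(1+ψ₂(Kᵢ−1)) = 0.
Check two-phase: ΣzᵢKᵢ = 1.530 > 1 and Σzᵢ/Kᵢ = 1.118 > 1, so g(0) = 0.530 > 0 and g(1) = -0.118 < 0.
Newton–Raphson from ψ₂ = 0.41:
  ψ₂ = 0.410: g = 0.0879, g' = -0.529 → ψ₂ = 0.576
  ψ₂ = 0.576: g = 0.0129, g' = -0.389 → ψ₂ = 0.609
  ψ₂ = 0.609: g = 0.0003, g' = -0.370 → ψ₂ = 0.610
Converged at ψ₂ = 0.610.
  A: x = 0.087, y = 0.349
  B: x = 0.913, y = 0.651

V/F (drum 2) = 0.610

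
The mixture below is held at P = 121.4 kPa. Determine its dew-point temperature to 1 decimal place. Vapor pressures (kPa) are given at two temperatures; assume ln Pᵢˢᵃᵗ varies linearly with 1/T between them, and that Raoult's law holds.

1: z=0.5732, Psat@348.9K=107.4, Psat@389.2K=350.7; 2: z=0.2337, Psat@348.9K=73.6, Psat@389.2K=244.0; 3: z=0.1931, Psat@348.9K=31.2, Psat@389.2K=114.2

Dew-point temperature: Σzᵢ·P/Pᵢˢᵃᵗ(T) = 1. Interpolate ln Pᵢˢᵃᵗ = aᵢ + bᵢ/T.
  T = 348.9 K: ΣzᵢP/Pᵢˢᵃᵗ = 1.7848
  T = 389.2 K: ΣzᵢP/Pᵢˢᵃᵗ = 0.5200
  T = 369.0 K: ΣzᵢP/Pᵢˢᵃᵗ = 0.9325
  T = 358.9 K: ΣzᵢP/Pᵢˢᵃᵗ = 1.2804
  T = 363.9 K: ΣzᵢP/Pᵢˢᵃᵗ = 1.0920
  T = 366.4 K: ΣzᵢP/Pᵢˢᵃᵗ = 1.0101
Interpolating between 366.4 K and 369.0 K gives T ≈ 366.7 K.

T = 366.7 K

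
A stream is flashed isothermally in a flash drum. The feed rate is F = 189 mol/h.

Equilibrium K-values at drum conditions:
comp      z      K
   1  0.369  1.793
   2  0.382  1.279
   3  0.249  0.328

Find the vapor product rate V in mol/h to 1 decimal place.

Rachford–Rice: g(ψ) = Σ zᵢ(Kᵢ−1)/(1+ψ(Kᵢ−1)) = 0.
Check two-phase: ΣzᵢKᵢ = 1.232 > 1 and Σzᵢ/Kᵢ = 1.264 > 1, so g(0) = 0.232 > 0 and g(1) = -0.264 < 0.
Iterate (Newton) starting at ψ = 0.49:
  ψ = 0.490: g = 0.0550, g' = -0.393 → ψ = 0.630
  ψ = 0.630: g = -0.0043, g' = -0.463 → ψ = 0.620
Converged at ψ = 0.620.
Then V = ψ·F = 0.6204·189 = 117.3 mol/h and L = F − V = 71.7 mol/h.

V = 117.3 mol/h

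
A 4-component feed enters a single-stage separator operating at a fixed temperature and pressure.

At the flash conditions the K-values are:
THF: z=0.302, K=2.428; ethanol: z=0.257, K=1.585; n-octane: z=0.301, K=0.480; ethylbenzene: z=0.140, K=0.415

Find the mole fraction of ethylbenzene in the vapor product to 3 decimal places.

Newton–Raphson from ψ = 0.5:
  ψ = 0.500: g = 0.0407, g' = -0.507 → ψ = 0.580
Converged at ψ = 0.580.
Compositions from xᵢ = zᵢ/(1+ψ(Kᵢ−1)), yᵢ = Kᵢxᵢ:
  THF: x = 0.165, y = 0.401
  ethanol: x = 0.192, y = 0.304
  n-octane: x = 0.431, y = 0.207
  ethylbenzene: x = 0.212, y = 0.088

y_ethylbenzene = 0.088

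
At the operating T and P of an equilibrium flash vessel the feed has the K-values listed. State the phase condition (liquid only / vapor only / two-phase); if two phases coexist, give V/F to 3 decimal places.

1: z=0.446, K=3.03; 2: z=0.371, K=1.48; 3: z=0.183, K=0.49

ΣzᵢKᵢ = 1.990; Σzᵢ/Kᵢ = 0.771.
Since Σzᵢ/Kᵢ < 1 the mixture is above its dew point — single vapor phase.

vapor only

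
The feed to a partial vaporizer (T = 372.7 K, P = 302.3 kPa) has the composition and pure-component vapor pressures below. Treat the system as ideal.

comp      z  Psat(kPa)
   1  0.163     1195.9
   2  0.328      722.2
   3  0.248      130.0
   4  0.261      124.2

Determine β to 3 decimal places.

β = 0.561

Raoult's law: Kᵢ = Pᵢˢᵃᵗ/P = Pᵢˢᵃᵗ/302.3.
  K_1 = 1195.9/302.3 = 3.95600, K_2 = 722.2/302.3 = 2.38902, K_3 = 130.0/302.3 = 0.43004, K_4 = 124.2/302.3 = 0.41085
Let β = V/F and solve Σ zᵢ(Kᵢ−1)/(1+β(Kᵢ−1)) = 0.
Check two-phase: ΣzᵢKᵢ = 1.642 > 1 and Σzᵢ/Kᵢ = 1.390 > 1, so g(0) = 0.642 > 0 and g(1) = -0.390 < 0.
Iterate (Newton) starting at β = 0.5:
  β = 0.500: g = 0.0476, g' = -0.792 → β = 0.560
  β = 0.560: g = 0.0005, g' = -0.778 → β = 0.561
Converged at β = 0.561.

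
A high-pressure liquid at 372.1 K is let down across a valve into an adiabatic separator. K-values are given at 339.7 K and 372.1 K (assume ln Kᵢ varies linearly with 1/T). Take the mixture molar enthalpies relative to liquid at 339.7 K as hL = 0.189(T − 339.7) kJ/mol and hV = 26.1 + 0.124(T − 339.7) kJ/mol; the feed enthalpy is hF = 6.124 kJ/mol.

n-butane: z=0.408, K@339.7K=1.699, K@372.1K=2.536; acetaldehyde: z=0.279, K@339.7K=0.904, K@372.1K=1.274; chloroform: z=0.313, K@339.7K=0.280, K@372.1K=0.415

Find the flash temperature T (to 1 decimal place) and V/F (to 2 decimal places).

Adiabatic flash: solve Rachford–Rice at each trial T, then check hF = ψ·hV(T) + (1−ψ)·hL(T).
  T = 339.7 K: K = (1.699, 0.904, 0.280), RR gives ψ = 0.091, H_out = 2.372 kJ/mol
  T = 372.1 K: K = (2.536, 1.274, 0.415), RR gives ψ = 0.799, H_out = 25.306 kJ/mol
  T = 355.9 K: K = (2.095, 1.082, 0.344), RR gives ψ = 0.510, H_out = 15.830 kJ/mol
  T = 347.8 K: K = (1.891, 0.991, 0.311), RR gives ψ = 0.328, H_out = 9.931 kJ/mol
  T = 343.8 K: K = (1.795, 0.947, 0.296), RR gives ψ = 0.221, H_out = 6.474 kJ/mol
  T = 341.8 K: K = (1.748, 0.926, 0.288), RR gives ψ = 0.160, H_out = 4.555 kJ/mol
Linear interpolation between T = 341.8 (H_out = 4.555) and T = 343.8 (H_out = 6.474) on hF = 6.124 gives T ≈ 343.4 K, at which ψ = 0.21.

T = 343.4 K, V/F = 0.21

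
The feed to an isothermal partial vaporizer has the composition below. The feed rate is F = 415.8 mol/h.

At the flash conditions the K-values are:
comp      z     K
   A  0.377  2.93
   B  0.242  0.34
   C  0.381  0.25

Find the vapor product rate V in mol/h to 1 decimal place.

V = 84.9 mol/h

Newton–Raphson from β = 0.4:
  β = 0.400: g = -0.2146, g' = -1.079 → β = 0.201
  β = 0.201: g = 0.0035, g' = -1.166 → β = 0.204
Converged at β = 0.204.
Then V = β·F = 0.2041·415.8 = 84.9 mol/h and L = F − V = 330.9 mol/h.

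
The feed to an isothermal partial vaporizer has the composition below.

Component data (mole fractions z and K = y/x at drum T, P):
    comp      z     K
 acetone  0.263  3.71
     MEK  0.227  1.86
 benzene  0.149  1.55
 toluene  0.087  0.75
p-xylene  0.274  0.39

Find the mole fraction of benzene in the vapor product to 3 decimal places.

y_benzene = 0.157

Rachford–Rice: g(V/F) = Σ zᵢ(Kᵢ−1)/(1+V/F(Kᵢ−1)) = 0.
Feasibility: ΣzᵢKᵢ = 1.801, Σzᵢ/Kᵢ = 1.108 — both > 1, two phases present.
Iterate (Newton) starting at V/F = 0.5:
  V/F = 0.500: g = 0.2381, g' = -0.676 → V/F = 0.852
  V/F = 0.852: g = 0.0082, g' = -0.704 → V/F = 0.864
Converged at V/F = 0.864.
Compositions from xᵢ = zᵢ/(1+V/F(Kᵢ−1)), yᵢ = Kᵢxᵢ:
  acetone: x = 0.079, y = 0.292
  MEK: x = 0.130, y = 0.242
  benzene: x = 0.101, y = 0.157
  toluene: x = 0.111, y = 0.083
  p-xylene: x = 0.579, y = 0.226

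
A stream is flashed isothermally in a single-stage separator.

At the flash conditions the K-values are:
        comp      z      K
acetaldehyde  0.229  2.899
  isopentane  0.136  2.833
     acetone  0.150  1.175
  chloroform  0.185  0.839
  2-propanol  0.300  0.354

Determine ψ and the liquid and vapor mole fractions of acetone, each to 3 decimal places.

ψ = 0.594, x_acetone = 0.136, y_acetone = 0.160

Newton–Raphson from ψ = 0.5:
  ψ = 0.500: g = 0.0586, g' = -0.624 → ψ = 0.594
Converged at ψ = 0.594.
Compositions from xᵢ = zᵢ/(1+ψ(Kᵢ−1)), yᵢ = Kᵢxᵢ:
  acetaldehyde: x = 0.108, y = 0.312
  isopentane: x = 0.065, y = 0.184
  acetone: x = 0.136, y = 0.160
  chloroform: x = 0.205, y = 0.172
  2-propanol: x = 0.487, y = 0.172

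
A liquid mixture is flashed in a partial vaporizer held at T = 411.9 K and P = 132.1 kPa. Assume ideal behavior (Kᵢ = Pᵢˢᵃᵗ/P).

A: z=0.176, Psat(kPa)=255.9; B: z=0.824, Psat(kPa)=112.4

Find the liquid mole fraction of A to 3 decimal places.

Raoult's law: Kᵢ = Pᵢˢᵃᵗ/P = Pᵢˢᵃᵗ/132.1.
  K_A = 255.9/132.1 = 1.93717, K_B = 112.4/132.1 = 0.85087
Material balance + equilibrium reduce to Σ zᵢ(Kᵢ−1)/(1+ψ(Kᵢ−1)) = 0.
Check two-phase: ΣzᵢKᵢ = 1.042 > 1 and Σzᵢ/Kᵢ = 1.059 > 1, so g(0) = 0.042 > 0 and g(1) = -0.059 < 0.
Binary case is linear: z₁(K₁−1)(1+ψ(K₂−1)) + z₂(K₂−1)(1+ψ(K₁−1)) = 0
⇒ ψ = [z₁(K₁−1)+z₂(K₂−1)] / [−(K₁−1)(K₂−1)] = 0.0421/0.1398 = 0.301
Compositions from xᵢ = zᵢ/(1+ψ(Kᵢ−1)), yᵢ = Kᵢxᵢ:
  A: x = 0.137, y = 0.266
  B: x = 0.863, y = 0.734

x_A = 0.137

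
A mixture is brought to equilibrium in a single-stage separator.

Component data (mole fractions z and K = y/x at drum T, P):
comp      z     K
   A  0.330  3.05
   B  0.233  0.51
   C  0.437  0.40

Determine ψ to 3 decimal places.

ψ = 0.260

Rachford–Rice: g(ψ) = Σ zᵢ(Kᵢ−1)/(1+ψ(Kᵢ−1)) = 0.
g(0) = ΣzᵢKᵢ − 1 = 0.300 and g(1) = 1 − Σzᵢ/Kᵢ = -0.658, so a root lies in (0, 1).
Newton–Raphson from ψ = 0.5:
  ψ = 0.500: g = -0.1917, g' = -0.757 → ψ = 0.247
  ψ = 0.247: g = 0.0115, g' = -0.901 → ψ = 0.260
Converged at ψ = 0.260.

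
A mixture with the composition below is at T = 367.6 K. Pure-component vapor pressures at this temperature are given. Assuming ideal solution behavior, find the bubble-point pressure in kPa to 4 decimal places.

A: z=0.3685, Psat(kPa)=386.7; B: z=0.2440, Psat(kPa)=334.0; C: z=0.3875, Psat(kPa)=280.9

Pbub = 332.8437 kPa

At the bubble point ψ → 0, so ΣzᵢKᵢ = 1 with Kᵢ = Pᵢˢᵃᵗ/P ⇒ P = ΣzᵢPᵢˢᵃᵗ.
P = 0.3685·386.7 + 0.2440·334.0 + 0.3875·280.9 = 332.8437 kPa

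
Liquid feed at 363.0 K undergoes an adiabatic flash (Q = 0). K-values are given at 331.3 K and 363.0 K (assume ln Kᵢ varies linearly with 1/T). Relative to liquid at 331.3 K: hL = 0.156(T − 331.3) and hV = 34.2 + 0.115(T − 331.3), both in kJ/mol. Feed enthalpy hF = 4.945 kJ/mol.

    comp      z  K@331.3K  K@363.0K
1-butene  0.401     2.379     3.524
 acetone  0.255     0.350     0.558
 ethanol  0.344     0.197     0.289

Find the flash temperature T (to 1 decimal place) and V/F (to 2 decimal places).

T = 333.4 K, V/F = 0.14

Adiabatic flash: solve Rachford–Rice at each trial T, then check hF = ψ·hV(T) + (1−ψ)·hL(T).
  T = 331.3 K: K = (2.379, 0.350, 0.197), RR gives ψ = 0.109, H_out = 3.714 kJ/mol
  T = 363.0 K: K = (3.524, 0.558, 0.289), RR gives ψ = 0.424, H_out = 18.897 kJ/mol
  T = 347.1 K: K = (2.920, 0.446, 0.241), RR gives ψ = 0.282, H_out = 11.916 kJ/mol
  T = 339.2 K: K = (2.642, 0.396, 0.218), RR gives ψ = 0.202, H_out = 8.066 kJ/mol
  T = 335.2 K: K = (2.507, 0.372, 0.207), RR gives ψ = 0.157, H_out = 5.942 kJ/mol
  T = 333.2 K: K = (2.441, 0.361, 0.202), RR gives ψ = 0.133, H_out = 4.821 kJ/mol
Linear interpolation between T = 333.2 (H_out = 4.821) and T = 335.2 (H_out = 5.942) on hF = 4.945 gives T ≈ 333.4 K, at which ψ = 0.14.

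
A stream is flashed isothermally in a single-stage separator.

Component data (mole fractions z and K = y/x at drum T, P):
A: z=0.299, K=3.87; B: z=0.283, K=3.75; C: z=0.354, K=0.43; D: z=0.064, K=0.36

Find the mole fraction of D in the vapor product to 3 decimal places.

Rachford–Rice: g(β) = Σ zᵢ(Kᵢ−1)/(1+β(Kᵢ−1)) = 0.
Check two-phase: ΣzᵢKᵢ = 2.394 > 1 and Σzᵢ/Kᵢ = 1.154 > 1, so g(0) = 1.394 > 0 and g(1) = -0.154 < 0.
Newton–Raphson from β = 0.5:
  β = 0.500: g = 0.3377, g' = -1.076 → β = 0.814
  β = 0.814: g = 0.0359, g' = -0.940 → β = 0.852
  β = 0.852: g = -0.0004, g' = -0.960 → β = 0.851
Converged at β = 0.851.
Compositions from xᵢ = zᵢ/(1+β(Kᵢ−1)), yᵢ = Kᵢxᵢ:
  A: x = 0.087, y = 0.336
  B: x = 0.085, y = 0.318
  C: x = 0.688, y = 0.296
  D: x = 0.141, y = 0.051

y_D = 0.051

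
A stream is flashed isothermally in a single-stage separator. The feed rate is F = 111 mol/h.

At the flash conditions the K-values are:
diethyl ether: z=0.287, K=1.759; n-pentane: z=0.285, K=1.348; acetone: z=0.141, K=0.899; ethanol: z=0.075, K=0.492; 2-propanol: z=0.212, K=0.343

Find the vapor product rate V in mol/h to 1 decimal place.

Rachford–Rice: g(V/F) = Σ zᵢ(Kᵢ−1)/(1+V/F(Kᵢ−1)) = 0.
g(0) = ΣzᵢKᵢ − 1 = 0.125 and g(1) = 1 − Σzᵢ/Kᵢ = -0.302, so a root lies in (0, 1).
Newton–Raphson from V/F = 0.34:
  V/F = 0.340: g = 0.0217, g' = -0.314 → V/F = 0.409
  V/F = 0.409: g = -0.0004, g' = -0.326 → V/F = 0.408
Converged at V/F = 0.408.
Then V = V/F·F = 0.4079·111 = 45.3 mol/h and L = F − V = 65.7 mol/h.

V = 45.3 mol/h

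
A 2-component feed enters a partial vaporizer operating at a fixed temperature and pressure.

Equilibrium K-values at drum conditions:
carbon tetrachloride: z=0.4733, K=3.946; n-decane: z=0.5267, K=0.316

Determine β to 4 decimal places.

β = 0.5132

Rachford–Rice: g(β) = Σ zᵢ(Kᵢ−1)/(1+β(Kᵢ−1)) = 0.
Check two-phase: ΣzᵢKᵢ = 2.0341 > 1 and Σzᵢ/Kᵢ = 1.7867 > 1, so g(0) = 1.0341 > 0 and g(1) = -0.7867 < 0.
Newton–Raphson from β = 0.5:
  β = 0.5000: g = 0.01631, g' = -1.2408 → β = 0.5131
  β = 0.5131: g = 0.00003, g' = -1.2361 → β = 0.5132
Converged at β = 0.5132.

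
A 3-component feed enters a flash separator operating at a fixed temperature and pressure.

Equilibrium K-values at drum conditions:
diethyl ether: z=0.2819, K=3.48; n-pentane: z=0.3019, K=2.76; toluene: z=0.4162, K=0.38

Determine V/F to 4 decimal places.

V/F = 0.7406

Newton iteration, V/F⁰ = 0.5:
  V/F = 0.5000: g = 0.22076, g' = -0.9462 → V/F = 0.7333
  V/F = 0.7333: g = 0.00682, g' = -0.9344 → V/F = 0.7406
Converged at V/F = 0.7406.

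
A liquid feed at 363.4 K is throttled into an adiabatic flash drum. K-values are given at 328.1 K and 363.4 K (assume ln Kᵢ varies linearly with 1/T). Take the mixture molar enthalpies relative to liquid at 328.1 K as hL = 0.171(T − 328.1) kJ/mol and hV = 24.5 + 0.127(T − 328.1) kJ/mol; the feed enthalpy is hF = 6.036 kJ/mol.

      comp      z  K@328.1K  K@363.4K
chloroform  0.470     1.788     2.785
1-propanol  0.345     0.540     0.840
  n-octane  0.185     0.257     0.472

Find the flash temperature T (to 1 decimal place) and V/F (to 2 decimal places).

Adiabatic flash: solve Rachford–Rice at each trial T, then check hF = ψ·hV(T) + (1−ψ)·hL(T).
  T = 328.1 K: K = (1.788, 0.540, 0.257), RR gives ψ = 0.164, H_out = 4.007 kJ/mol
  T = 363.4 K: K = (2.785, 0.840, 0.472), RR gives ψ = 1.000, H_out = 28.983 kJ/mol
  T = 345.8 K: K = (2.258, 0.682, 0.354), RR gives ψ = 0.612, H_out = 17.545 kJ/mol
  T = 337.0 K: K = (2.017, 0.609, 0.303), RR gives ψ = 0.402, H_out = 11.219 kJ/mol
  T = 332.6 K: K = (1.902, 0.574, 0.280), RR gives ψ = 0.290, H_out = 7.817 kJ/mol
  T = 330.4 K: K = (1.846, 0.557, 0.268), RR gives ψ = 0.230, H_out = 6.006 kJ/mol
Linear interpolation between T = 330.4 (H_out = 6.006) and T = 332.6 (H_out = 7.817) on hF = 6.036 gives T ≈ 330.4 K, at which ψ = 0.23.

T = 330.4 K, V/F = 0.23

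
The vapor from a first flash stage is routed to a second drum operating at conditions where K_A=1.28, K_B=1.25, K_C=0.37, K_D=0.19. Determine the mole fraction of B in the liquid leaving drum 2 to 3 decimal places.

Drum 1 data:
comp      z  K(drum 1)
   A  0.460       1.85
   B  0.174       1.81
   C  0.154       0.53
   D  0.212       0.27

Drum 1:
Let ψ₁ = V/F and solve Σ zᵢ(Kᵢ−1)/(1+ψ₁(Kᵢ−1)) = 0.
Feasibility: ΣzᵢKᵢ = 1.305, Σzᵢ/Kᵢ = 1.421 — both > 1, two phases present.
Newton–Raphson from ψ₁ = 0.5:
  ψ₁ = 0.500: g = 0.0364, g' = -0.560 → ψ₁ = 0.565
  ψ₁ = 0.565: g = -0.0011, g' = -0.596 → ψ₁ = 0.563
Converged at ψ₁ = 0.563.
Drum-1 compositions:
  A: x = 0.311, y = 0.576
  B: x = 0.119, y = 0.216
  C: x = 0.209, y = 0.111
  D: x = 0.360, y = 0.097
Drum-2 feed = drum-1 vapor: z₂ = (0.5755, 0.2163, 0.1110, 0.0972).
Drum 2:
Rachford–Rice: g(ψ₂) = Σ zᵢ(Kᵢ−1)/(1+ψ₂(Kᵢ−1)) = 0.
Feasibility: ΣzᵢKᵢ = 1.067, Σzᵢ/Kᵢ = 1.434 — both > 1, two phases present.
Newton–Raphson from ψ₂ = 0.36:
  ψ₂ = 0.360: g = -0.0056, g' = -0.249 → ψ₂ = 0.338
  ψ₂ = 0.338: g = -0.0001, g' = -0.241 → ψ₂ = 0.337
Converged at ψ₂ = 0.337.
  A: x = 0.526, y = 0.673
  B: x = 0.199, y = 0.249
  C: x = 0.141, y = 0.052
  D: x = 0.134, y = 0.025

x_B (drum 2) = 0.199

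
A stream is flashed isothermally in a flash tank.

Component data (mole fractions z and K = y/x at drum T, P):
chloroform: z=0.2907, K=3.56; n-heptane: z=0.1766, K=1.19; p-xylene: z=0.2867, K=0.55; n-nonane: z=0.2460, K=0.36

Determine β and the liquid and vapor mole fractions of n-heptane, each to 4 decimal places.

β = 0.4413, x_n-heptane = 0.1629, y_n-heptane = 0.1939

Iterate (Newton) starting at β = 0.5:
  β = 0.5000: g = -0.04096, g' = -0.6864 → β = 0.4403
  β = 0.4403: g = 0.00069, g' = -0.7121 → β = 0.4413
Converged at β = 0.4413.
Compositions from xᵢ = zᵢ/(1+β(Kᵢ−1)), yᵢ = Kᵢxᵢ:
  chloroform: x = 0.1365, y = 0.4859
  n-heptane: x = 0.1629, y = 0.1939
  p-xylene: x = 0.3577, y = 0.1968
  n-nonane: x = 0.3428, y = 0.1234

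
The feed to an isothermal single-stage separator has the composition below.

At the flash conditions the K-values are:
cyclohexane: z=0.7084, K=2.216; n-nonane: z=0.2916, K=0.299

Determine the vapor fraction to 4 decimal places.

Binary case is linear: z₁(K₁−1)(1+ψ(K₂−1)) + z₂(K₂−1)(1+ψ(K₁−1)) = 0
⇒ ψ = [z₁(K₁−1)+z₂(K₂−1)] / [−(K₁−1)(K₂−1)] = 0.65700/0.85242 = 0.7708

ψ = 0.7708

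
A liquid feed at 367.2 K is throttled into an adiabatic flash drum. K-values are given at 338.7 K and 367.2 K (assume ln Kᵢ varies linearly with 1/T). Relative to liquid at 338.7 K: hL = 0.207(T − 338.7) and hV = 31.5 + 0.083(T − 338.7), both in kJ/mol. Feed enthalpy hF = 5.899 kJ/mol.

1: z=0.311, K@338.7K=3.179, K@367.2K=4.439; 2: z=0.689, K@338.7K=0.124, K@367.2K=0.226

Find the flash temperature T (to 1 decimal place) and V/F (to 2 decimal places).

Adiabatic flash: solve Rachford–Rice at each trial T, then check hF = ψ·hV(T) + (1−ψ)·hL(T).
  T = 338.7 K: K = (3.179, 0.124), RR gives ψ = 0.039, H_out = 1.223 kJ/mol
  T = 367.2 K: K = (4.439, 0.226), RR gives ψ = 0.201, H_out = 11.534 kJ/mol
  T = 352.9 K: K = (3.780, 0.169), RR gives ψ = 0.127, H_out = 6.701 kJ/mol
  T = 345.8 K: K = (3.473, 0.145), RR gives ψ = 0.085, H_out = 4.079 kJ/mol
  T = 349.4 K: K = (3.627, 0.157), RR gives ψ = 0.107, H_out = 5.433 kJ/mol
  T = 351.1 K: K = (3.701, 0.163), RR gives ψ = 0.116, H_out = 6.055 kJ/mol
Linear interpolation between T = 349.4 (H_out = 5.433) and T = 351.1 (H_out = 6.055) on hF = 5.899 gives T ≈ 350.7 K, at which ψ = 0.11.

T = 350.7 K, V/F = 0.11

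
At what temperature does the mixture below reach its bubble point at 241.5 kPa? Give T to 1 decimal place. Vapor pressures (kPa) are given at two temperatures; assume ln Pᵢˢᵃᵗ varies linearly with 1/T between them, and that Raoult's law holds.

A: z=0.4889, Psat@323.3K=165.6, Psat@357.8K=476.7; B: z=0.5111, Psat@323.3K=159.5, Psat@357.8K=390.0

T = 336.5 K

Bubble-point temperature: ΣzᵢPᵢˢᵃᵗ(T) = P. Interpolate ln Pᵢˢᵃᵗ = aᵢ + bᵢ/T.
  T = 323.3 K: ΣzᵢPᵢˢᵃᵗ = 162.48 kPa
  T = 357.8 K: ΣzᵢPᵢˢᵃᵗ = 432.39 kPa
  T = 340.6 K: ΣzᵢPᵢˢᵃᵗ = 271.87 kPa
  T = 332.0 K: ΣzᵢPᵢˢᵃᵗ = 211.86 kPa
  T = 336.3 K: ΣzᵢPᵢˢᵃᵗ = 240.36 kPa
  T = 338.5 K: ΣzᵢPᵢˢᵃᵗ = 256.09 kPa
Interpolating between 336.3 K and 338.5 K gives T ≈ 336.5 K.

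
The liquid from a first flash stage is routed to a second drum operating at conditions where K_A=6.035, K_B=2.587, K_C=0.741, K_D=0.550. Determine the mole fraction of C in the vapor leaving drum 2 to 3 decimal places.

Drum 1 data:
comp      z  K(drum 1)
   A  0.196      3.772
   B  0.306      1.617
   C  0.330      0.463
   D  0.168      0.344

Drum 1:
Material balance + equilibrium reduce to Σ zᵢ(Kᵢ−1)/(1+ψ₁(Kᵢ−1)) = 0.
g(0) = ΣzᵢKᵢ − 1 = 0.445 and g(1) = 1 − Σzᵢ/Kᵢ = -0.442, so a root lies in (0, 1).
Iterate (Newton) starting at ψ₁ = 0.5:
  ψ₁ = 0.500: g = -0.0343, g' = -0.671 → ψ₁ = 0.449
Converged at ψ₁ = 0.449.
Drum-1 compositions:
  A: x = 0.087, y = 0.329
  B: x = 0.240, y = 0.387
  C: x = 0.435, y = 0.201
  D: x = 0.238, y = 0.082
Drum-2 feed = drum-1 liquid: z₂ = (0.0873, 0.2396, 0.4349, 0.2382).
Drum 2:
Rachford–Rice: g(ψ₂) = Σ zᵢ(Kᵢ−1)/(1+ψ₂(Kᵢ−1)) = 0.
Feasibility: ΣzᵢKᵢ = 1.600, Σzᵢ/Kᵢ = 1.127 — both > 1, two phases present.
Newton iteration, ψ₂⁰ = 0.5:
  ψ₂ = 0.500: g = 0.0693, g' = -0.485 → ψ₂ = 0.643
  ψ₂ = 0.643: g = 0.0061, g' = -0.409 → ψ₂ = 0.658
Converged at ψ₂ = 0.658.
  A: x = 0.020, y = 0.122
  B: x = 0.117, y = 0.303
  C: x = 0.524, y = 0.388
  D: x = 0.338, y = 0.186

y_C (drum 2) = 0.388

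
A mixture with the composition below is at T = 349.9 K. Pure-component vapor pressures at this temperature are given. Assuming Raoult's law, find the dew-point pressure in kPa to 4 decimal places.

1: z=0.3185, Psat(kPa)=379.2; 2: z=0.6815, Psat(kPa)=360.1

Pdew = 365.9711 kPa

At the dew point ψ → 1, so Σzᵢ/Kᵢ = 1 with Kᵢ = Pᵢˢᵃᵗ/P ⇒ 1/P = Σzᵢ/Pᵢˢᵃᵗ.
1/P = 0.3185/379.2 + 0.6815/360.1 = 0.0027325 ⇒ P = 365.9711 kPa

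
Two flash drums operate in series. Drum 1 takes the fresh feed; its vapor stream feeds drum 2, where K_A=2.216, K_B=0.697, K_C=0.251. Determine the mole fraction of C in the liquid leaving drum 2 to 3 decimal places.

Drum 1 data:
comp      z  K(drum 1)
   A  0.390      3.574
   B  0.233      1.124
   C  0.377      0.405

Drum 1:
Material balance + equilibrium reduce to Σ zᵢ(Kᵢ−1)/(1+ψ₁(Kᵢ−1)) = 0.
Feasibility: ΣzᵢKᵢ = 1.808, Σzᵢ/Kᵢ = 1.247 — both > 1, two phases present.
Newton iteration, ψ₁⁰ = 0.6:
  ψ₁ = 0.600: g = 0.0726, g' = -0.725 → ψ₁ = 0.700
  ψ₁ = 0.700: g = 0.0004, g' = -0.724 → ψ₁ = 0.701
Converged at ψ₁ = 0.701.
Drum-1 compositions:
  A: x = 0.139, y = 0.497
  B: x = 0.214, y = 0.241
  C: x = 0.647, y = 0.262
Drum-2 feed = drum-1 vapor: z₂ = (0.4972, 0.2410, 0.2618).
Drum 2:
Let ψ₂ = V/F and solve Σ zᵢ(Kᵢ−1)/(1+ψ₂(Kᵢ−1)) = 0.
Feasibility: ΣzᵢKᵢ = 1.335, Σzᵢ/Kᵢ = 1.613 — both > 1, two phases present.
Newton–Raphson from ψ₂ = 0.36:
  ψ₂ = 0.360: g = 0.0701, g' = -0.659 → ψ₂ = 0.466
  ψ₂ = 0.466: g = -0.0006, g' = -0.676 → ψ₂ = 0.465
Converged at ψ₂ = 0.465.
  A: x = 0.317, y = 0.704
  B: x = 0.281, y = 0.196
  C: x = 0.402, y = 0.101

x_C (drum 2) = 0.402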